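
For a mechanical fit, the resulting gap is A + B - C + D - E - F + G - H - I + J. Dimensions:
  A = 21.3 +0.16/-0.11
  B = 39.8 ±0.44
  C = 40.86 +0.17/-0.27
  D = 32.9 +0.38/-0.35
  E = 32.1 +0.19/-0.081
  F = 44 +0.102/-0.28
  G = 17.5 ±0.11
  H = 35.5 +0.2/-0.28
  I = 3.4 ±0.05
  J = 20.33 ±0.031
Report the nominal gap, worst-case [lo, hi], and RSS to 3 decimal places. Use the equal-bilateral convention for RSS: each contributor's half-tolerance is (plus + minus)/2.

Stack each dimension's contribution:
  +A: nom +21.300 → Σnom=21.300; wc +0.160/-0.110 → slack +0.160/-0.110; half-tol=0.135, Σhalf²=0.018225
  +B: nom +39.800 → Σnom=61.100; wc +0.440/-0.440 → slack +0.600/-0.550; half-tol=0.440, Σhalf²=0.211825
  -C: nom -40.860 → Σnom=20.240; wc +0.270/-0.170 → slack +0.870/-0.720; half-tol=0.220, Σhalf²=0.260225
  +D: nom +32.900 → Σnom=53.140; wc +0.380/-0.350 → slack +1.250/-1.070; half-tol=0.365, Σhalf²=0.393450
  -E: nom -32.100 → Σnom=21.040; wc +0.081/-0.190 → slack +1.331/-1.260; half-tol=0.136, Σhalf²=0.411810
  -F: nom -44.000 → Σnom=-22.960; wc +0.280/-0.102 → slack +1.611/-1.362; half-tol=0.191, Σhalf²=0.448291
  +G: nom +17.500 → Σnom=-5.460; wc +0.110/-0.110 → slack +1.721/-1.472; half-tol=0.110, Σhalf²=0.460391
  -H: nom -35.500 → Σnom=-40.960; wc +0.280/-0.200 → slack +2.001/-1.672; half-tol=0.240, Σhalf²=0.517991
  -I: nom -3.400 → Σnom=-44.360; wc +0.050/-0.050 → slack +2.051/-1.722; half-tol=0.050, Σhalf²=0.520491
  +J: nom +20.330 → Σnom=-24.030; wc +0.031/-0.031 → slack +2.082/-1.753; half-tol=0.031, Σhalf²=0.521452
Nominal = -24.030. Worst-case = [-24.030 - 1.753, -24.030 + 2.082] = [-25.783, -21.948]. RSS = √0.521452 = 0.722.

nominal=-24.030 wc=[-25.783,-21.948] rss=0.722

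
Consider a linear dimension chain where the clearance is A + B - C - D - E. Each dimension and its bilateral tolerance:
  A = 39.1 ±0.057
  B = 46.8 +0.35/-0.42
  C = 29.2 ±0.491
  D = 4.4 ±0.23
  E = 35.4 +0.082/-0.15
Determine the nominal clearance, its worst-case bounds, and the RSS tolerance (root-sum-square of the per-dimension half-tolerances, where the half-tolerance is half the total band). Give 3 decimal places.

Stack each dimension's contribution:
  +A: nom +39.100 → Σnom=39.100; wc +0.057/-0.057 → slack +0.057/-0.057; half-tol=0.057, Σhalf²=0.003249
  +B: nom +46.800 → Σnom=85.900; wc +0.350/-0.420 → slack +0.407/-0.477; half-tol=0.385, Σhalf²=0.151474
  -C: nom -29.200 → Σnom=56.700; wc +0.491/-0.491 → slack +0.898/-0.968; half-tol=0.491, Σhalf²=0.392555
  -D: nom -4.400 → Σnom=52.300; wc +0.230/-0.230 → slack +1.128/-1.198; half-tol=0.230, Σhalf²=0.445455
  -E: nom -35.400 → Σnom=16.900; wc +0.150/-0.082 → slack +1.278/-1.280; half-tol=0.116, Σhalf²=0.458911
Nominal = 16.900. Worst-case = [16.900 - 1.280, 16.900 + 1.278] = [15.620, 18.178]. RSS = √0.458911 = 0.677.

nominal=16.900 wc=[15.620,18.178] rss=0.677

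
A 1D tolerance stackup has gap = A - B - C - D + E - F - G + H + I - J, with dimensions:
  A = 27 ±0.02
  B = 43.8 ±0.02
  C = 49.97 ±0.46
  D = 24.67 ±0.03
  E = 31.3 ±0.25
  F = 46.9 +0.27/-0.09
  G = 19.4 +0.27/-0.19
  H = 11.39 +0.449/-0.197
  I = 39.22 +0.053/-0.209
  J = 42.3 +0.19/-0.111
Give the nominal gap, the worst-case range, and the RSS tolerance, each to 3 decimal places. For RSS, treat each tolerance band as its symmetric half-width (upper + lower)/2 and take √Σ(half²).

Stack each dimension's contribution:
  +A: nom +27.000 → Σnom=27.000; wc +0.020/-0.020 → slack +0.020/-0.020; half-tol=0.020, Σhalf²=0.000400
  -B: nom -43.800 → Σnom=-16.800; wc +0.020/-0.020 → slack +0.040/-0.040; half-tol=0.020, Σhalf²=0.000800
  -C: nom -49.970 → Σnom=-66.770; wc +0.460/-0.460 → slack +0.500/-0.500; half-tol=0.460, Σhalf²=0.212400
  -D: nom -24.670 → Σnom=-91.440; wc +0.030/-0.030 → slack +0.530/-0.530; half-tol=0.030, Σhalf²=0.213300
  +E: nom +31.300 → Σnom=-60.140; wc +0.250/-0.250 → slack +0.780/-0.780; half-tol=0.250, Σhalf²=0.275800
  -F: nom -46.900 → Σnom=-107.040; wc +0.090/-0.270 → slack +0.870/-1.050; half-tol=0.180, Σhalf²=0.308200
  -G: nom -19.400 → Σnom=-126.440; wc +0.190/-0.270 → slack +1.060/-1.320; half-tol=0.230, Σhalf²=0.361100
  +H: nom +11.390 → Σnom=-115.050; wc +0.449/-0.197 → slack +1.509/-1.517; half-tol=0.323, Σhalf²=0.465429
  +I: nom +39.220 → Σnom=-75.830; wc +0.053/-0.209 → slack +1.562/-1.726; half-tol=0.131, Σhalf²=0.482590
  -J: nom -42.300 → Σnom=-118.130; wc +0.111/-0.190 → slack +1.673/-1.916; half-tol=0.150, Σhalf²=0.505240
Nominal = -118.130. Worst-case = [-118.130 - 1.916, -118.130 + 1.673] = [-120.046, -116.457]. RSS = √0.505240 = 0.711.

nominal=-118.130 wc=[-120.046,-116.457] rss=0.711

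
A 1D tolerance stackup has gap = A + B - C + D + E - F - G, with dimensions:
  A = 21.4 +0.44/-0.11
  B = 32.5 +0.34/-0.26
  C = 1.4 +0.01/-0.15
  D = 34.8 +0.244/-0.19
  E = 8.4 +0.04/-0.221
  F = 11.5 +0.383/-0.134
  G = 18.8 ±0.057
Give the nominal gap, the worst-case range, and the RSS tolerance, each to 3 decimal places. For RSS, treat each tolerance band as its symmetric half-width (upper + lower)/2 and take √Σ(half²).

nominal=65.400 wc=[64.169,66.805] rss=0.553

Stack each dimension's contribution:
  +A: nom +21.400 → Σnom=21.400; wc +0.440/-0.110 → slack +0.440/-0.110; half-tol=0.275, Σhalf²=0.075625
  +B: nom +32.500 → Σnom=53.900; wc +0.340/-0.260 → slack +0.780/-0.370; half-tol=0.300, Σhalf²=0.165625
  -C: nom -1.400 → Σnom=52.500; wc +0.150/-0.010 → slack +0.930/-0.380; half-tol=0.080, Σhalf²=0.172025
  +D: nom +34.800 → Σnom=87.300; wc +0.244/-0.190 → slack +1.174/-0.570; half-tol=0.217, Σhalf²=0.219114
  +E: nom +8.400 → Σnom=95.700; wc +0.040/-0.221 → slack +1.214/-0.791; half-tol=0.131, Σhalf²=0.236144
  -F: nom -11.500 → Σnom=84.200; wc +0.134/-0.383 → slack +1.348/-1.174; half-tol=0.259, Σhalf²=0.302967
  -G: nom -18.800 → Σnom=65.400; wc +0.057/-0.057 → slack +1.405/-1.231; half-tol=0.057, Σhalf²=0.306216
Nominal = 65.400. Worst-case = [65.400 - 1.231, 65.400 + 1.405] = [64.169, 66.805]. RSS = √0.306216 = 0.553.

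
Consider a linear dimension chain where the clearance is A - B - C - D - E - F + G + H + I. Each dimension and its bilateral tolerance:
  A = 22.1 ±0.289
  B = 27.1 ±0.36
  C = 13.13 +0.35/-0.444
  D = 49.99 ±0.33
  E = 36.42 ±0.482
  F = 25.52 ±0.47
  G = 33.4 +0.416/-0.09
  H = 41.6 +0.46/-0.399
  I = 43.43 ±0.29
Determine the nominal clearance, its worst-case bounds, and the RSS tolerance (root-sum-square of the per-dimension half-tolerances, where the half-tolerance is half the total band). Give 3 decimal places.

Stack each dimension's contribution:
  +A: nom +22.100 → Σnom=22.100; wc +0.289/-0.289 → slack +0.289/-0.289; half-tol=0.289, Σhalf²=0.083521
  -B: nom -27.100 → Σnom=-5.000; wc +0.360/-0.360 → slack +0.649/-0.649; half-tol=0.360, Σhalf²=0.213121
  -C: nom -13.130 → Σnom=-18.130; wc +0.444/-0.350 → slack +1.093/-0.999; half-tol=0.397, Σhalf²=0.370730
  -D: nom -49.990 → Σnom=-68.120; wc +0.330/-0.330 → slack +1.423/-1.329; half-tol=0.330, Σhalf²=0.479630
  -E: nom -36.420 → Σnom=-104.540; wc +0.482/-0.482 → slack +1.905/-1.811; half-tol=0.482, Σhalf²=0.711954
  -F: nom -25.520 → Σnom=-130.060; wc +0.470/-0.470 → slack +2.375/-2.281; half-tol=0.470, Σhalf²=0.932854
  +G: nom +33.400 → Σnom=-96.660; wc +0.416/-0.090 → slack +2.791/-2.371; half-tol=0.253, Σhalf²=0.996863
  +H: nom +41.600 → Σnom=-55.060; wc +0.460/-0.399 → slack +3.251/-2.770; half-tol=0.429, Σhalf²=1.181333
  +I: nom +43.430 → Σnom=-11.630; wc +0.290/-0.290 → slack +3.541/-3.060; half-tol=0.290, Σhalf²=1.265433
Nominal = -11.630. Worst-case = [-11.630 - 3.060, -11.630 + 3.541] = [-14.690, -8.089]. RSS = √1.265433 = 1.125.

nominal=-11.630 wc=[-14.690,-8.089] rss=1.125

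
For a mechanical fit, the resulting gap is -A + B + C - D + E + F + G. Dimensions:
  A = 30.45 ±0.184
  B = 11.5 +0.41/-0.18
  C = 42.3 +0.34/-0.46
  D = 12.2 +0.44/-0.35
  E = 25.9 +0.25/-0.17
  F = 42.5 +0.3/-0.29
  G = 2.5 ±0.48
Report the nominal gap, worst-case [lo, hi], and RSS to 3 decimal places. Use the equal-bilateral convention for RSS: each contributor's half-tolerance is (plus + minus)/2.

Stack each dimension's contribution:
  -A: nom -30.450 → Σnom=-30.450; wc +0.184/-0.184 → slack +0.184/-0.184; half-tol=0.184, Σhalf²=0.033856
  +B: nom +11.500 → Σnom=-18.950; wc +0.410/-0.180 → slack +0.594/-0.364; half-tol=0.295, Σhalf²=0.120881
  +C: nom +42.300 → Σnom=23.350; wc +0.340/-0.460 → slack +0.934/-0.824; half-tol=0.400, Σhalf²=0.280881
  -D: nom -12.200 → Σnom=11.150; wc +0.350/-0.440 → slack +1.284/-1.264; half-tol=0.395, Σhalf²=0.436906
  +E: nom +25.900 → Σnom=37.050; wc +0.250/-0.170 → slack +1.534/-1.434; half-tol=0.210, Σhalf²=0.481006
  +F: nom +42.500 → Σnom=79.550; wc +0.300/-0.290 → slack +1.834/-1.724; half-tol=0.295, Σhalf²=0.568031
  +G: nom +2.500 → Σnom=82.050; wc +0.480/-0.480 → slack +2.314/-2.204; half-tol=0.480, Σhalf²=0.798431
Nominal = 82.050. Worst-case = [82.050 - 2.204, 82.050 + 2.314] = [79.846, 84.364]. RSS = √0.798431 = 0.894.

nominal=82.050 wc=[79.846,84.364] rss=0.894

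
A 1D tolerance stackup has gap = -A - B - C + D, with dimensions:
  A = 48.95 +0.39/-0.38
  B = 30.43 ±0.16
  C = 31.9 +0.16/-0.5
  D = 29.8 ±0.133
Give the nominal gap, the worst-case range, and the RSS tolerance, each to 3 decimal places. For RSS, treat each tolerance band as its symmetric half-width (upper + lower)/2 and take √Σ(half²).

Stack each dimension's contribution:
  -A: nom -48.950 → Σnom=-48.950; wc +0.380/-0.390 → slack +0.380/-0.390; half-tol=0.385, Σhalf²=0.148225
  -B: nom -30.430 → Σnom=-79.380; wc +0.160/-0.160 → slack +0.540/-0.550; half-tol=0.160, Σhalf²=0.173825
  -C: nom -31.900 → Σnom=-111.280; wc +0.500/-0.160 → slack +1.040/-0.710; half-tol=0.330, Σhalf²=0.282725
  +D: nom +29.800 → Σnom=-81.480; wc +0.133/-0.133 → slack +1.173/-0.843; half-tol=0.133, Σhalf²=0.300414
Nominal = -81.480. Worst-case = [-81.480 - 0.843, -81.480 + 1.173] = [-82.323, -80.307]. RSS = √0.300414 = 0.548.

nominal=-81.480 wc=[-82.323,-80.307] rss=0.548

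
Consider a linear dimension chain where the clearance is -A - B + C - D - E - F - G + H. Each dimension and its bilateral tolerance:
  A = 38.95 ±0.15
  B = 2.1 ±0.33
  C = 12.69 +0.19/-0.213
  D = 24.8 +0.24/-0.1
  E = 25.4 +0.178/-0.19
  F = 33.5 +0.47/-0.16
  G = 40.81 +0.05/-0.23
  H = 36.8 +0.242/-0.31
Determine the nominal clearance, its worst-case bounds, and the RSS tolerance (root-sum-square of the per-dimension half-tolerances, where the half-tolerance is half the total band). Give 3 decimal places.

Stack each dimension's contribution:
  -A: nom -38.950 → Σnom=-38.950; wc +0.150/-0.150 → slack +0.150/-0.150; half-tol=0.150, Σhalf²=0.022500
  -B: nom -2.100 → Σnom=-41.050; wc +0.330/-0.330 → slack +0.480/-0.480; half-tol=0.330, Σhalf²=0.131400
  +C: nom +12.690 → Σnom=-28.360; wc +0.190/-0.213 → slack +0.670/-0.693; half-tol=0.202, Σhalf²=0.172002
  -D: nom -24.800 → Σnom=-53.160; wc +0.100/-0.240 → slack +0.770/-0.933; half-tol=0.170, Σhalf²=0.200902
  -E: nom -25.400 → Σnom=-78.560; wc +0.190/-0.178 → slack +0.960/-1.111; half-tol=0.184, Σhalf²=0.234758
  -F: nom -33.500 → Σnom=-112.060; wc +0.160/-0.470 → slack +1.120/-1.581; half-tol=0.315, Σhalf²=0.333983
  -G: nom -40.810 → Σnom=-152.870; wc +0.230/-0.050 → slack +1.350/-1.631; half-tol=0.140, Σhalf²=0.353583
  +H: nom +36.800 → Σnom=-116.070; wc +0.242/-0.310 → slack +1.592/-1.941; half-tol=0.276, Σhalf²=0.429759
Nominal = -116.070. Worst-case = [-116.070 - 1.941, -116.070 + 1.592] = [-118.011, -114.478]. RSS = √0.429759 = 0.656.

nominal=-116.070 wc=[-118.011,-114.478] rss=0.656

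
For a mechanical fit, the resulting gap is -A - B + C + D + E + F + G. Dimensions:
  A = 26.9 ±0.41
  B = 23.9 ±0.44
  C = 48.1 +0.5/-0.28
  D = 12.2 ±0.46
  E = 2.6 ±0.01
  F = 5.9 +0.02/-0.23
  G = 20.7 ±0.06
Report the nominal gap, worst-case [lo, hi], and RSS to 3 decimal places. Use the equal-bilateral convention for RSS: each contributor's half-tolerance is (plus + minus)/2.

nominal=38.700 wc=[36.810,40.600] rss=0.863

Stack each dimension's contribution:
  -A: nom -26.900 → Σnom=-26.900; wc +0.410/-0.410 → slack +0.410/-0.410; half-tol=0.410, Σhalf²=0.168100
  -B: nom -23.900 → Σnom=-50.800; wc +0.440/-0.440 → slack +0.850/-0.850; half-tol=0.440, Σhalf²=0.361700
  +C: nom +48.100 → Σnom=-2.700; wc +0.500/-0.280 → slack +1.350/-1.130; half-tol=0.390, Σhalf²=0.513800
  +D: nom +12.200 → Σnom=9.500; wc +0.460/-0.460 → slack +1.810/-1.590; half-tol=0.460, Σhalf²=0.725400
  +E: nom +2.600 → Σnom=12.100; wc +0.010/-0.010 → slack +1.820/-1.600; half-tol=0.010, Σhalf²=0.725500
  +F: nom +5.900 → Σnom=18.000; wc +0.020/-0.230 → slack +1.840/-1.830; half-tol=0.125, Σhalf²=0.741125
  +G: nom +20.700 → Σnom=38.700; wc +0.060/-0.060 → slack +1.900/-1.890; half-tol=0.060, Σhalf²=0.744725
Nominal = 38.700. Worst-case = [38.700 - 1.890, 38.700 + 1.900] = [36.810, 40.600]. RSS = √0.744725 = 0.863.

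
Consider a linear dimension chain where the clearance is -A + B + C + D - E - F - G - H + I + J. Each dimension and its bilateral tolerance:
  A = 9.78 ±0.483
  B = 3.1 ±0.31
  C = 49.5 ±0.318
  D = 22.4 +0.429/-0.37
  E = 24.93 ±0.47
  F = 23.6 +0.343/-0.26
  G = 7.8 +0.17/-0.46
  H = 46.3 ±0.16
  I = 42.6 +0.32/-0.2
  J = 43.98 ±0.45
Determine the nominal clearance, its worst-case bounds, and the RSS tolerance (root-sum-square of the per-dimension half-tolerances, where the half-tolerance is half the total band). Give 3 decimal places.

nominal=49.170 wc=[45.896,52.830] rss=1.139

Stack each dimension's contribution:
  -A: nom -9.780 → Σnom=-9.780; wc +0.483/-0.483 → slack +0.483/-0.483; half-tol=0.483, Σhalf²=0.233289
  +B: nom +3.100 → Σnom=-6.680; wc +0.310/-0.310 → slack +0.793/-0.793; half-tol=0.310, Σhalf²=0.329389
  +C: nom +49.500 → Σnom=42.820; wc +0.318/-0.318 → slack +1.111/-1.111; half-tol=0.318, Σhalf²=0.430513
  +D: nom +22.400 → Σnom=65.220; wc +0.429/-0.370 → slack +1.540/-1.481; half-tol=0.399, Σhalf²=0.590113
  -E: nom -24.930 → Σnom=40.290; wc +0.470/-0.470 → slack +2.010/-1.951; half-tol=0.470, Σhalf²=0.811013
  -F: nom -23.600 → Σnom=16.690; wc +0.260/-0.343 → slack +2.270/-2.294; half-tol=0.301, Σhalf²=0.901915
  -G: nom -7.800 → Σnom=8.890; wc +0.460/-0.170 → slack +2.730/-2.464; half-tol=0.315, Σhalf²=1.001140
  -H: nom -46.300 → Σnom=-37.410; wc +0.160/-0.160 → slack +2.890/-2.624; half-tol=0.160, Σhalf²=1.026741
  +I: nom +42.600 → Σnom=5.190; wc +0.320/-0.200 → slack +3.210/-2.824; half-tol=0.260, Σhalf²=1.094341
  +J: nom +43.980 → Σnom=49.170; wc +0.450/-0.450 → slack +3.660/-3.274; half-tol=0.450, Σhalf²=1.296841
Nominal = 49.170. Worst-case = [49.170 - 3.274, 49.170 + 3.660] = [45.896, 52.830]. RSS = √1.296841 = 1.139.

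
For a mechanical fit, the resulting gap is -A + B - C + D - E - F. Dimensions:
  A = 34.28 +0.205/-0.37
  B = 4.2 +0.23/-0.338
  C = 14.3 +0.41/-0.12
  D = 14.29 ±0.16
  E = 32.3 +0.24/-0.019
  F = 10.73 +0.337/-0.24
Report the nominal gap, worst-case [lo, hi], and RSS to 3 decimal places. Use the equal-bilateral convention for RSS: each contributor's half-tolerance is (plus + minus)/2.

nominal=-73.120 wc=[-74.810,-71.981] rss=0.599

Stack each dimension's contribution:
  -A: nom -34.280 → Σnom=-34.280; wc +0.370/-0.205 → slack +0.370/-0.205; half-tol=0.287, Σhalf²=0.082656
  +B: nom +4.200 → Σnom=-30.080; wc +0.230/-0.338 → slack +0.600/-0.543; half-tol=0.284, Σhalf²=0.163312
  -C: nom -14.300 → Σnom=-44.380; wc +0.120/-0.410 → slack +0.720/-0.953; half-tol=0.265, Σhalf²=0.233537
  +D: nom +14.290 → Σnom=-30.090; wc +0.160/-0.160 → slack +0.880/-1.113; half-tol=0.160, Σhalf²=0.259137
  -E: nom -32.300 → Σnom=-62.390; wc +0.019/-0.240 → slack +0.899/-1.353; half-tol=0.130, Σhalf²=0.275907
  -F: nom -10.730 → Σnom=-73.120; wc +0.240/-0.337 → slack +1.139/-1.690; half-tol=0.288, Σhalf²=0.359140
Nominal = -73.120. Worst-case = [-73.120 - 1.690, -73.120 + 1.139] = [-74.810, -71.981]. RSS = √0.359140 = 0.599.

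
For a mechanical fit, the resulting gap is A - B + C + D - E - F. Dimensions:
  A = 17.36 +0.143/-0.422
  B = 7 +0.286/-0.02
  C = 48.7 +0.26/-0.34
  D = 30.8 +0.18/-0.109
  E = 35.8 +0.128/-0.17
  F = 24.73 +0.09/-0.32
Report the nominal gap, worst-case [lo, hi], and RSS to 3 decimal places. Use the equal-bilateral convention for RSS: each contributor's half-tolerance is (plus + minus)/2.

nominal=29.330 wc=[27.955,30.423] rss=0.528

Stack each dimension's contribution:
  +A: nom +17.360 → Σnom=17.360; wc +0.143/-0.422 → slack +0.143/-0.422; half-tol=0.282, Σhalf²=0.079806
  -B: nom -7.000 → Σnom=10.360; wc +0.020/-0.286 → slack +0.163/-0.708; half-tol=0.153, Σhalf²=0.103215
  +C: nom +48.700 → Σnom=59.060; wc +0.260/-0.340 → slack +0.423/-1.048; half-tol=0.300, Σhalf²=0.193215
  +D: nom +30.800 → Σnom=89.860; wc +0.180/-0.109 → slack +0.603/-1.157; half-tol=0.144, Σhalf²=0.214095
  -E: nom -35.800 → Σnom=54.060; wc +0.170/-0.128 → slack +0.773/-1.285; half-tol=0.149, Σhalf²=0.236296
  -F: nom -24.730 → Σnom=29.330; wc +0.320/-0.090 → slack +1.093/-1.375; half-tol=0.205, Σhalf²=0.278321
Nominal = 29.330. Worst-case = [29.330 - 1.375, 29.330 + 1.093] = [27.955, 30.423]. RSS = √0.278321 = 0.528.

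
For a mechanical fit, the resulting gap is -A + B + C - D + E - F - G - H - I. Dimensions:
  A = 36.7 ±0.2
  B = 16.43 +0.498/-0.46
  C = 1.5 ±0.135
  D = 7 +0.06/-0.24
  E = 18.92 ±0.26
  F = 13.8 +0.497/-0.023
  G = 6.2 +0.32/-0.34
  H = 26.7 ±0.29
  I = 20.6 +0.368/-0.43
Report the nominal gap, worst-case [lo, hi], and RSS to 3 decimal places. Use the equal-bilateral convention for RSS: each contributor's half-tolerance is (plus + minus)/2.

nominal=-74.150 wc=[-76.740,-71.734] rss=0.893

Stack each dimension's contribution:
  -A: nom -36.700 → Σnom=-36.700; wc +0.200/-0.200 → slack +0.200/-0.200; half-tol=0.200, Σhalf²=0.040000
  +B: nom +16.430 → Σnom=-20.270; wc +0.498/-0.460 → slack +0.698/-0.660; half-tol=0.479, Σhalf²=0.269441
  +C: nom +1.500 → Σnom=-18.770; wc +0.135/-0.135 → slack +0.833/-0.795; half-tol=0.135, Σhalf²=0.287666
  -D: nom -7.000 → Σnom=-25.770; wc +0.240/-0.060 → slack +1.073/-0.855; half-tol=0.150, Σhalf²=0.310166
  +E: nom +18.920 → Σnom=-6.850; wc +0.260/-0.260 → slack +1.333/-1.115; half-tol=0.260, Σhalf²=0.377766
  -F: nom -13.800 → Σnom=-20.650; wc +0.023/-0.497 → slack +1.356/-1.612; half-tol=0.260, Σhalf²=0.445366
  -G: nom -6.200 → Σnom=-26.850; wc +0.340/-0.320 → slack +1.696/-1.932; half-tol=0.330, Σhalf²=0.554266
  -H: nom -26.700 → Σnom=-53.550; wc +0.290/-0.290 → slack +1.986/-2.222; half-tol=0.290, Σhalf²=0.638366
  -I: nom -20.600 → Σnom=-74.150; wc +0.430/-0.368 → slack +2.416/-2.590; half-tol=0.399, Σhalf²=0.797567
Nominal = -74.150. Worst-case = [-74.150 - 2.590, -74.150 + 2.416] = [-76.740, -71.734]. RSS = √0.797567 = 0.893.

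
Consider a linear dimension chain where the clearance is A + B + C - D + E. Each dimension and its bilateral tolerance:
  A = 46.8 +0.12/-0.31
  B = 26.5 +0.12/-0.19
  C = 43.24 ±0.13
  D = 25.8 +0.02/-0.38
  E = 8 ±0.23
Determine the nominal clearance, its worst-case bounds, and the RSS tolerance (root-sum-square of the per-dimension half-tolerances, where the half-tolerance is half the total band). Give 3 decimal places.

Stack each dimension's contribution:
  +A: nom +46.800 → Σnom=46.800; wc +0.120/-0.310 → slack +0.120/-0.310; half-tol=0.215, Σhalf²=0.046225
  +B: nom +26.500 → Σnom=73.300; wc +0.120/-0.190 → slack +0.240/-0.500; half-tol=0.155, Σhalf²=0.070250
  +C: nom +43.240 → Σnom=116.540; wc +0.130/-0.130 → slack +0.370/-0.630; half-tol=0.130, Σhalf²=0.087150
  -D: nom -25.800 → Σnom=90.740; wc +0.380/-0.020 → slack +0.750/-0.650; half-tol=0.200, Σhalf²=0.127150
  +E: nom +8.000 → Σnom=98.740; wc +0.230/-0.230 → slack +0.980/-0.880; half-tol=0.230, Σhalf²=0.180050
Nominal = 98.740. Worst-case = [98.740 - 0.880, 98.740 + 0.980] = [97.860, 99.720]. RSS = √0.180050 = 0.424.

nominal=98.740 wc=[97.860,99.720] rss=0.424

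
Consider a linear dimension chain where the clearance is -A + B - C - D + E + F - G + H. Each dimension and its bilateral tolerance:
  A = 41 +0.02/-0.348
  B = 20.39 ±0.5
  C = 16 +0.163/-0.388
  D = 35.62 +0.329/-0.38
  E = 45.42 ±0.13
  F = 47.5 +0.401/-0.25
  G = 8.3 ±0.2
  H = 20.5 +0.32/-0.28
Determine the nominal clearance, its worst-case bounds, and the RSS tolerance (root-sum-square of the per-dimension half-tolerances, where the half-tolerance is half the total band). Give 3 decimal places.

nominal=32.890 wc=[31.018,35.557] rss=0.859

Stack each dimension's contribution:
  -A: nom -41.000 → Σnom=-41.000; wc +0.348/-0.020 → slack +0.348/-0.020; half-tol=0.184, Σhalf²=0.033856
  +B: nom +20.390 → Σnom=-20.610; wc +0.500/-0.500 → slack +0.848/-0.520; half-tol=0.500, Σhalf²=0.283856
  -C: nom -16.000 → Σnom=-36.610; wc +0.388/-0.163 → slack +1.236/-0.683; half-tol=0.276, Σhalf²=0.359756
  -D: nom -35.620 → Σnom=-72.230; wc +0.380/-0.329 → slack +1.616/-1.012; half-tol=0.355, Σhalf²=0.485427
  +E: nom +45.420 → Σnom=-26.810; wc +0.130/-0.130 → slack +1.746/-1.142; half-tol=0.130, Σhalf²=0.502327
  +F: nom +47.500 → Σnom=20.690; wc +0.401/-0.250 → slack +2.147/-1.392; half-tol=0.326, Σhalf²=0.608277
  -G: nom -8.300 → Σnom=12.390; wc +0.200/-0.200 → slack +2.347/-1.592; half-tol=0.200, Σhalf²=0.648277
  +H: nom +20.500 → Σnom=32.890; wc +0.320/-0.280 → slack +2.667/-1.872; half-tol=0.300, Σhalf²=0.738277
Nominal = 32.890. Worst-case = [32.890 - 1.872, 32.890 + 2.667] = [31.018, 35.557]. RSS = √0.738277 = 0.859.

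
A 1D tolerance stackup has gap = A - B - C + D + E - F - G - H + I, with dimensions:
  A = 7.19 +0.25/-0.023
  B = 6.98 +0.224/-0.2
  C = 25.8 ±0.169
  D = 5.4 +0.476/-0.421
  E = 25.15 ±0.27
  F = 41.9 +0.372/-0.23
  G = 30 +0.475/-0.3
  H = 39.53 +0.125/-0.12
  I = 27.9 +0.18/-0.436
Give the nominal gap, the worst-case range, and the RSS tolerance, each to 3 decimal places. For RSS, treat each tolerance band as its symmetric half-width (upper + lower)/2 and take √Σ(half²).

Stack each dimension's contribution:
  +A: nom +7.190 → Σnom=7.190; wc +0.250/-0.023 → slack +0.250/-0.023; half-tol=0.137, Σhalf²=0.018632
  -B: nom -6.980 → Σnom=0.210; wc +0.200/-0.224 → slack +0.450/-0.247; half-tol=0.212, Σhalf²=0.063576
  -C: nom -25.800 → Σnom=-25.590; wc +0.169/-0.169 → slack +0.619/-0.416; half-tol=0.169, Σhalf²=0.092137
  +D: nom +5.400 → Σnom=-20.190; wc +0.476/-0.421 → slack +1.095/-0.837; half-tol=0.449, Σhalf²=0.293290
  +E: nom +25.150 → Σnom=4.960; wc +0.270/-0.270 → slack +1.365/-1.107; half-tol=0.270, Σhalf²=0.366190
  -F: nom -41.900 → Σnom=-36.940; wc +0.230/-0.372 → slack +1.595/-1.479; half-tol=0.301, Σhalf²=0.456791
  -G: nom -30.000 → Σnom=-66.940; wc +0.300/-0.475 → slack +1.895/-1.954; half-tol=0.387, Σhalf²=0.606947
  -H: nom -39.530 → Σnom=-106.470; wc +0.120/-0.125 → slack +2.015/-2.079; half-tol=0.122, Σhalf²=0.621953
  +I: nom +27.900 → Σnom=-78.570; wc +0.180/-0.436 → slack +2.195/-2.515; half-tol=0.308, Σhalf²=0.716817
Nominal = -78.570. Worst-case = [-78.570 - 2.515, -78.570 + 2.195] = [-81.085, -76.375]. RSS = √0.716817 = 0.847.

nominal=-78.570 wc=[-81.085,-76.375] rss=0.847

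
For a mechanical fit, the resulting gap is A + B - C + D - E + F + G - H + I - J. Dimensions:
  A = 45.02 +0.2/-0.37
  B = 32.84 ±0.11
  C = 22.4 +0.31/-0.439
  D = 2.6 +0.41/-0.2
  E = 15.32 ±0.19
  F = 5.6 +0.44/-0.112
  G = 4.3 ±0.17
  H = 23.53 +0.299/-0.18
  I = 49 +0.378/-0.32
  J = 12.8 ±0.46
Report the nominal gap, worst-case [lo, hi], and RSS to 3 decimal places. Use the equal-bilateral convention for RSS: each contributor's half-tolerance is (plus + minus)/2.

Stack each dimension's contribution:
  +A: nom +45.020 → Σnom=45.020; wc +0.200/-0.370 → slack +0.200/-0.370; half-tol=0.285, Σhalf²=0.081225
  +B: nom +32.840 → Σnom=77.860; wc +0.110/-0.110 → slack +0.310/-0.480; half-tol=0.110, Σhalf²=0.093325
  -C: nom -22.400 → Σnom=55.460; wc +0.439/-0.310 → slack +0.749/-0.790; half-tol=0.374, Σhalf²=0.233575
  +D: nom +2.600 → Σnom=58.060; wc +0.410/-0.200 → slack +1.159/-0.990; half-tol=0.305, Σhalf²=0.326600
  -E: nom -15.320 → Σnom=42.740; wc +0.190/-0.190 → slack +1.349/-1.180; half-tol=0.190, Σhalf²=0.362700
  +F: nom +5.600 → Σnom=48.340; wc +0.440/-0.112 → slack +1.789/-1.292; half-tol=0.276, Σhalf²=0.438876
  +G: nom +4.300 → Σnom=52.640; wc +0.170/-0.170 → slack +1.959/-1.462; half-tol=0.170, Σhalf²=0.467776
  -H: nom -23.530 → Σnom=29.110; wc +0.180/-0.299 → slack +2.139/-1.761; half-tol=0.239, Σhalf²=0.525137
  +I: nom +49.000 → Σnom=78.110; wc +0.378/-0.320 → slack +2.517/-2.081; half-tol=0.349, Σhalf²=0.646937
  -J: nom -12.800 → Σnom=65.310; wc +0.460/-0.460 → slack +2.977/-2.541; half-tol=0.460, Σhalf²=0.858537
Nominal = 65.310. Worst-case = [65.310 - 2.541, 65.310 + 2.977] = [62.769, 68.287]. RSS = √0.858537 = 0.927.

nominal=65.310 wc=[62.769,68.287] rss=0.927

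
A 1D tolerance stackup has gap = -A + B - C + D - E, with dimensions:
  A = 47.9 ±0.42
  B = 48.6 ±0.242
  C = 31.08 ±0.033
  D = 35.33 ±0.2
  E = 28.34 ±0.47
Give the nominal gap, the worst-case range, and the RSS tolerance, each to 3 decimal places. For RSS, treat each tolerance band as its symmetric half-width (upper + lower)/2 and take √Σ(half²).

nominal=-23.390 wc=[-24.755,-22.025] rss=0.705

Stack each dimension's contribution:
  -A: nom -47.900 → Σnom=-47.900; wc +0.420/-0.420 → slack +0.420/-0.420; half-tol=0.420, Σhalf²=0.176400
  +B: nom +48.600 → Σnom=0.700; wc +0.242/-0.242 → slack +0.662/-0.662; half-tol=0.242, Σhalf²=0.234964
  -C: nom -31.080 → Σnom=-30.380; wc +0.033/-0.033 → slack +0.695/-0.695; half-tol=0.033, Σhalf²=0.236053
  +D: nom +35.330 → Σnom=4.950; wc +0.200/-0.200 → slack +0.895/-0.895; half-tol=0.200, Σhalf²=0.276053
  -E: nom -28.340 → Σnom=-23.390; wc +0.470/-0.470 → slack +1.365/-1.365; half-tol=0.470, Σhalf²=0.496953
Nominal = -23.390. Worst-case = [-23.390 - 1.365, -23.390 + 1.365] = [-24.755, -22.025]. RSS = √0.496953 = 0.705.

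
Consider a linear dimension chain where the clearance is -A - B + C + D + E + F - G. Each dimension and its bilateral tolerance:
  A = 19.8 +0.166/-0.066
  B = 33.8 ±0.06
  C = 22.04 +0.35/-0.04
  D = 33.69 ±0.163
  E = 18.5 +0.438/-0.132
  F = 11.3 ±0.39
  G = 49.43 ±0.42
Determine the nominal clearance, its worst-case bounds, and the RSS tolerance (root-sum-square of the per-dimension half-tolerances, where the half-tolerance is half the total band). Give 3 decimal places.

Stack each dimension's contribution:
  -A: nom -19.800 → Σnom=-19.800; wc +0.066/-0.166 → slack +0.066/-0.166; half-tol=0.116, Σhalf²=0.013456
  -B: nom -33.800 → Σnom=-53.600; wc +0.060/-0.060 → slack +0.126/-0.226; half-tol=0.060, Σhalf²=0.017056
  +C: nom +22.040 → Σnom=-31.560; wc +0.350/-0.040 → slack +0.476/-0.266; half-tol=0.195, Σhalf²=0.055081
  +D: nom +33.690 → Σnom=2.130; wc +0.163/-0.163 → slack +0.639/-0.429; half-tol=0.163, Σhalf²=0.081650
  +E: nom +18.500 → Σnom=20.630; wc +0.438/-0.132 → slack +1.077/-0.561; half-tol=0.285, Σhalf²=0.162875
  +F: nom +11.300 → Σnom=31.930; wc +0.390/-0.390 → slack +1.467/-0.951; half-tol=0.390, Σhalf²=0.314975
  -G: nom -49.430 → Σnom=-17.500; wc +0.420/-0.420 → slack +1.887/-1.371; half-tol=0.420, Σhalf²=0.491375
Nominal = -17.500. Worst-case = [-17.500 - 1.371, -17.500 + 1.887] = [-18.871, -15.613]. RSS = √0.491375 = 0.701.

nominal=-17.500 wc=[-18.871,-15.613] rss=0.701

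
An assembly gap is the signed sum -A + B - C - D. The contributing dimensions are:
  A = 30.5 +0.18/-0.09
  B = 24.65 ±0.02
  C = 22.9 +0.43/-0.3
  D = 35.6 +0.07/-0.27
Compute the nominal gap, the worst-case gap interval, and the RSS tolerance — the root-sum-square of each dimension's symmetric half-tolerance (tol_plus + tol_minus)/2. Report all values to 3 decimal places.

Stack each dimension's contribution:
  -A: nom -30.500 → Σnom=-30.500; wc +0.090/-0.180 → slack +0.090/-0.180; half-tol=0.135, Σhalf²=0.018225
  +B: nom +24.650 → Σnom=-5.850; wc +0.020/-0.020 → slack +0.110/-0.200; half-tol=0.020, Σhalf²=0.018625
  -C: nom -22.900 → Σnom=-28.750; wc +0.300/-0.430 → slack +0.410/-0.630; half-tol=0.365, Σhalf²=0.151850
  -D: nom -35.600 → Σnom=-64.350; wc +0.270/-0.070 → slack +0.680/-0.700; half-tol=0.170, Σhalf²=0.180750
Nominal = -64.350. Worst-case = [-64.350 - 0.700, -64.350 + 0.680] = [-65.050, -63.670]. RSS = √0.180750 = 0.425.

nominal=-64.350 wc=[-65.050,-63.670] rss=0.425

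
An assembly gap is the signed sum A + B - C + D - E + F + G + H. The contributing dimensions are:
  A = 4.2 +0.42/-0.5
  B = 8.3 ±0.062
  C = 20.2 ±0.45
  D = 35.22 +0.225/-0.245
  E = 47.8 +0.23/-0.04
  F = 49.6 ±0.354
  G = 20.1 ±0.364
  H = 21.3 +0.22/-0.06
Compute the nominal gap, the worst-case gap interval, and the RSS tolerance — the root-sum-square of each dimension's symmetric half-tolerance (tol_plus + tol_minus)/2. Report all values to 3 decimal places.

nominal=70.720 wc=[68.455,72.855] rss=0.877

Stack each dimension's contribution:
  +A: nom +4.200 → Σnom=4.200; wc +0.420/-0.500 → slack +0.420/-0.500; half-tol=0.460, Σhalf²=0.211600
  +B: nom +8.300 → Σnom=12.500; wc +0.062/-0.062 → slack +0.482/-0.562; half-tol=0.062, Σhalf²=0.215444
  -C: nom -20.200 → Σnom=-7.700; wc +0.450/-0.450 → slack +0.932/-1.012; half-tol=0.450, Σhalf²=0.417944
  +D: nom +35.220 → Σnom=27.520; wc +0.225/-0.245 → slack +1.157/-1.257; half-tol=0.235, Σhalf²=0.473169
  -E: nom -47.800 → Σnom=-20.280; wc +0.040/-0.230 → slack +1.197/-1.487; half-tol=0.135, Σhalf²=0.491394
  +F: nom +49.600 → Σnom=29.320; wc +0.354/-0.354 → slack +1.551/-1.841; half-tol=0.354, Σhalf²=0.616710
  +G: nom +20.100 → Σnom=49.420; wc +0.364/-0.364 → slack +1.915/-2.205; half-tol=0.364, Σhalf²=0.749206
  +H: nom +21.300 → Σnom=70.720; wc +0.220/-0.060 → slack +2.135/-2.265; half-tol=0.140, Σhalf²=0.768806
Nominal = 70.720. Worst-case = [70.720 - 2.265, 70.720 + 2.135] = [68.455, 72.855]. RSS = √0.768806 = 0.877.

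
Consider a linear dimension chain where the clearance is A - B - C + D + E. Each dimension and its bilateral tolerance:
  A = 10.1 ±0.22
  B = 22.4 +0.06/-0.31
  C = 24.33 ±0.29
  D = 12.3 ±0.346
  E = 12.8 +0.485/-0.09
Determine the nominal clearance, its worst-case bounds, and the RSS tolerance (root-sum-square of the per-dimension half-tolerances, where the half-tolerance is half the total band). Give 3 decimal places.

Stack each dimension's contribution:
  +A: nom +10.100 → Σnom=10.100; wc +0.220/-0.220 → slack +0.220/-0.220; half-tol=0.220, Σhalf²=0.048400
  -B: nom -22.400 → Σnom=-12.300; wc +0.310/-0.060 → slack +0.530/-0.280; half-tol=0.185, Σhalf²=0.082625
  -C: nom -24.330 → Σnom=-36.630; wc +0.290/-0.290 → slack +0.820/-0.570; half-tol=0.290, Σhalf²=0.166725
  +D: nom +12.300 → Σnom=-24.330; wc +0.346/-0.346 → slack +1.166/-0.916; half-tol=0.346, Σhalf²=0.286441
  +E: nom +12.800 → Σnom=-11.530; wc +0.485/-0.090 → slack +1.651/-1.006; half-tol=0.287, Σhalf²=0.369097
Nominal = -11.530. Worst-case = [-11.530 - 1.006, -11.530 + 1.651] = [-12.536, -9.879]. RSS = √0.369097 = 0.608.

nominal=-11.530 wc=[-12.536,-9.879] rss=0.608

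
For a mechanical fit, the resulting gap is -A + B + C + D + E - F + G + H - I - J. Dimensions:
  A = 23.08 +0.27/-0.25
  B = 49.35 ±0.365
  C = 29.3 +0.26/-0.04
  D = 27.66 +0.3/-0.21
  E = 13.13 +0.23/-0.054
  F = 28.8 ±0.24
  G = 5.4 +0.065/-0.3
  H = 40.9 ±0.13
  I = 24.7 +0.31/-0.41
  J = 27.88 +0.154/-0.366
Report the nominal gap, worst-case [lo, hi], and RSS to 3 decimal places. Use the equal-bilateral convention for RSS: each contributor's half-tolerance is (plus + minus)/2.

nominal=61.280 wc=[59.207,63.896] rss=0.783

Stack each dimension's contribution:
  -A: nom -23.080 → Σnom=-23.080; wc +0.250/-0.270 → slack +0.250/-0.270; half-tol=0.260, Σhalf²=0.067600
  +B: nom +49.350 → Σnom=26.270; wc +0.365/-0.365 → slack +0.615/-0.635; half-tol=0.365, Σhalf²=0.200825
  +C: nom +29.300 → Σnom=55.570; wc +0.260/-0.040 → slack +0.875/-0.675; half-tol=0.150, Σhalf²=0.223325
  +D: nom +27.660 → Σnom=83.230; wc +0.300/-0.210 → slack +1.175/-0.885; half-tol=0.255, Σhalf²=0.288350
  +E: nom +13.130 → Σnom=96.360; wc +0.230/-0.054 → slack +1.405/-0.939; half-tol=0.142, Σhalf²=0.308514
  -F: nom -28.800 → Σnom=67.560; wc +0.240/-0.240 → slack +1.645/-1.179; half-tol=0.240, Σhalf²=0.366114
  +G: nom +5.400 → Σnom=72.960; wc +0.065/-0.300 → slack +1.710/-1.479; half-tol=0.182, Σhalf²=0.399420
  +H: nom +40.900 → Σnom=113.860; wc +0.130/-0.130 → slack +1.840/-1.609; half-tol=0.130, Σhalf²=0.416320
  -I: nom -24.700 → Σnom=89.160; wc +0.410/-0.310 → slack +2.250/-1.919; half-tol=0.360, Σhalf²=0.545920
  -J: nom -27.880 → Σnom=61.280; wc +0.366/-0.154 → slack +2.616/-2.073; half-tol=0.260, Σhalf²=0.613520
Nominal = 61.280. Worst-case = [61.280 - 2.073, 61.280 + 2.616] = [59.207, 63.896]. RSS = √0.613520 = 0.783.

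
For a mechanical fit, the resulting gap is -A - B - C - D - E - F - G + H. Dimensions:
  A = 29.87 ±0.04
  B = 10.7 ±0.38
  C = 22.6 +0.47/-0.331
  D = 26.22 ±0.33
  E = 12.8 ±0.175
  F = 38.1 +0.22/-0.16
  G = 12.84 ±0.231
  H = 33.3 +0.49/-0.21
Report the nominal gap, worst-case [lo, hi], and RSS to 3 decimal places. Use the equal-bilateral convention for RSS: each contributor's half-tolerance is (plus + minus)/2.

Stack each dimension's contribution:
  -A: nom -29.870 → Σnom=-29.870; wc +0.040/-0.040 → slack +0.040/-0.040; half-tol=0.040, Σhalf²=0.001600
  -B: nom -10.700 → Σnom=-40.570; wc +0.380/-0.380 → slack +0.420/-0.420; half-tol=0.380, Σhalf²=0.146000
  -C: nom -22.600 → Σnom=-63.170; wc +0.331/-0.470 → slack +0.751/-0.890; half-tol=0.400, Σhalf²=0.306400
  -D: nom -26.220 → Σnom=-89.390; wc +0.330/-0.330 → slack +1.081/-1.220; half-tol=0.330, Σhalf²=0.415300
  -E: nom -12.800 → Σnom=-102.190; wc +0.175/-0.175 → slack +1.256/-1.395; half-tol=0.175, Σhalf²=0.445925
  -F: nom -38.100 → Σnom=-140.290; wc +0.160/-0.220 → slack +1.416/-1.615; half-tol=0.190, Σhalf²=0.482025
  -G: nom -12.840 → Σnom=-153.130; wc +0.231/-0.231 → slack +1.647/-1.846; half-tol=0.231, Σhalf²=0.535386
  +H: nom +33.300 → Σnom=-119.830; wc +0.490/-0.210 → slack +2.137/-2.056; half-tol=0.350, Σhalf²=0.657886
Nominal = -119.830. Worst-case = [-119.830 - 2.056, -119.830 + 2.137] = [-121.886, -117.693]. RSS = √0.657886 = 0.811.

nominal=-119.830 wc=[-121.886,-117.693] rss=0.811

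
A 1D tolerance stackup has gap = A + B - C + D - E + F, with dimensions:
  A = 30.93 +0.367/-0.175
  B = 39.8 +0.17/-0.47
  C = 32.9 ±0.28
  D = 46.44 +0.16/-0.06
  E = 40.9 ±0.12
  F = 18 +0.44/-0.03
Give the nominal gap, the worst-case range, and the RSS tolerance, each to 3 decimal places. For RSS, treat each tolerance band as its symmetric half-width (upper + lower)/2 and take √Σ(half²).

nominal=61.370 wc=[60.235,62.907] rss=0.580

Stack each dimension's contribution:
  +A: nom +30.930 → Σnom=30.930; wc +0.367/-0.175 → slack +0.367/-0.175; half-tol=0.271, Σhalf²=0.073441
  +B: nom +39.800 → Σnom=70.730; wc +0.170/-0.470 → slack +0.537/-0.645; half-tol=0.320, Σhalf²=0.175841
  -C: nom -32.900 → Σnom=37.830; wc +0.280/-0.280 → slack +0.817/-0.925; half-tol=0.280, Σhalf²=0.254241
  +D: nom +46.440 → Σnom=84.270; wc +0.160/-0.060 → slack +0.977/-0.985; half-tol=0.110, Σhalf²=0.266341
  -E: nom -40.900 → Σnom=43.370; wc +0.120/-0.120 → slack +1.097/-1.105; half-tol=0.120, Σhalf²=0.280741
  +F: nom +18.000 → Σnom=61.370; wc +0.440/-0.030 → slack +1.537/-1.135; half-tol=0.235, Σhalf²=0.335966
Nominal = 61.370. Worst-case = [61.370 - 1.135, 61.370 + 1.537] = [60.235, 62.907]. RSS = √0.335966 = 0.580.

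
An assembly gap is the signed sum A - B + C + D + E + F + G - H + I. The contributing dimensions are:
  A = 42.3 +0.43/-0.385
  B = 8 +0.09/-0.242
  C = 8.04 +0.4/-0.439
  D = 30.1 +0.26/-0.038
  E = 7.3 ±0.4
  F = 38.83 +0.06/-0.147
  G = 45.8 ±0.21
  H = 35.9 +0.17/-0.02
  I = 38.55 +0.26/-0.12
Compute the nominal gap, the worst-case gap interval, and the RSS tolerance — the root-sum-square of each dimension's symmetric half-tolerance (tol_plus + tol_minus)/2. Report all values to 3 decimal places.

nominal=167.020 wc=[165.021,169.302] rss=0.807

Stack each dimension's contribution:
  +A: nom +42.300 → Σnom=42.300; wc +0.430/-0.385 → slack +0.430/-0.385; half-tol=0.407, Σhalf²=0.166056
  -B: nom -8.000 → Σnom=34.300; wc +0.242/-0.090 → slack +0.672/-0.475; half-tol=0.166, Σhalf²=0.193612
  +C: nom +8.040 → Σnom=42.340; wc +0.400/-0.439 → slack +1.072/-0.914; half-tol=0.419, Σhalf²=0.369592
  +D: nom +30.100 → Σnom=72.440; wc +0.260/-0.038 → slack +1.332/-0.952; half-tol=0.149, Σhalf²=0.391794
  +E: nom +7.300 → Σnom=79.740; wc +0.400/-0.400 → slack +1.732/-1.352; half-tol=0.400, Σhalf²=0.551794
  +F: nom +38.830 → Σnom=118.570; wc +0.060/-0.147 → slack +1.792/-1.499; half-tol=0.103, Σhalf²=0.562506
  +G: nom +45.800 → Σnom=164.370; wc +0.210/-0.210 → slack +2.002/-1.709; half-tol=0.210, Σhalf²=0.606606
  -H: nom -35.900 → Σnom=128.470; wc +0.020/-0.170 → slack +2.022/-1.879; half-tol=0.095, Σhalf²=0.615631
  +I: nom +38.550 → Σnom=167.020; wc +0.260/-0.120 → slack +2.282/-1.999; half-tol=0.190, Σhalf²=0.651731
Nominal = 167.020. Worst-case = [167.020 - 1.999, 167.020 + 2.282] = [165.021, 169.302]. RSS = √0.651731 = 0.807.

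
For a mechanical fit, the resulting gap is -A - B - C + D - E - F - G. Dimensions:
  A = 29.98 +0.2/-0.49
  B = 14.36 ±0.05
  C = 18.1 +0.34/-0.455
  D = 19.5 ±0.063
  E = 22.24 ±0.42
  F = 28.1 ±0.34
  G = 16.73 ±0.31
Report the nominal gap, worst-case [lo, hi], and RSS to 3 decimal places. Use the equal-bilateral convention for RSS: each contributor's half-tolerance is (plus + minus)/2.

nominal=-110.010 wc=[-111.733,-107.882] rss=0.820

Stack each dimension's contribution:
  -A: nom -29.980 → Σnom=-29.980; wc +0.490/-0.200 → slack +0.490/-0.200; half-tol=0.345, Σhalf²=0.119025
  -B: nom -14.360 → Σnom=-44.340; wc +0.050/-0.050 → slack +0.540/-0.250; half-tol=0.050, Σhalf²=0.121525
  -C: nom -18.100 → Σnom=-62.440; wc +0.455/-0.340 → slack +0.995/-0.590; half-tol=0.398, Σhalf²=0.279531
  +D: nom +19.500 → Σnom=-42.940; wc +0.063/-0.063 → slack +1.058/-0.653; half-tol=0.063, Σhalf²=0.283500
  -E: nom -22.240 → Σnom=-65.180; wc +0.420/-0.420 → slack +1.478/-1.073; half-tol=0.420, Σhalf²=0.459900
  -F: nom -28.100 → Σnom=-93.280; wc +0.340/-0.340 → slack +1.818/-1.413; half-tol=0.340, Σhalf²=0.575500
  -G: nom -16.730 → Σnom=-110.010; wc +0.310/-0.310 → slack +2.128/-1.723; half-tol=0.310, Σhalf²=0.671600
Nominal = -110.010. Worst-case = [-110.010 - 1.723, -110.010 + 2.128] = [-111.733, -107.882]. RSS = √0.671600 = 0.820.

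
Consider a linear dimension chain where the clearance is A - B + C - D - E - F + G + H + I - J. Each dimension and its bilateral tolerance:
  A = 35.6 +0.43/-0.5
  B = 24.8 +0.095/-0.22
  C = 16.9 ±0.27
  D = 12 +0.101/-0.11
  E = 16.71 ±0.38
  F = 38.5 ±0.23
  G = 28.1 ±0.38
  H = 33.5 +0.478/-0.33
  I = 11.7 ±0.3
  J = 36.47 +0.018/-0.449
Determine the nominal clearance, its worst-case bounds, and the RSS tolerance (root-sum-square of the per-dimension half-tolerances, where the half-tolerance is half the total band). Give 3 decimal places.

Stack each dimension's contribution:
  +A: nom +35.600 → Σnom=35.600; wc +0.430/-0.500 → slack +0.430/-0.500; half-tol=0.465, Σhalf²=0.216225
  -B: nom -24.800 → Σnom=10.800; wc +0.220/-0.095 → slack +0.650/-0.595; half-tol=0.158, Σhalf²=0.241031
  +C: nom +16.900 → Σnom=27.700; wc +0.270/-0.270 → slack +0.920/-0.865; half-tol=0.270, Σhalf²=0.313931
  -D: nom -12.000 → Σnom=15.700; wc +0.110/-0.101 → slack +1.030/-0.966; half-tol=0.106, Σhalf²=0.325062
  -E: nom -16.710 → Σnom=-1.010; wc +0.380/-0.380 → slack +1.410/-1.346; half-tol=0.380, Σhalf²=0.469461
  -F: nom -38.500 → Σnom=-39.510; wc +0.230/-0.230 → slack +1.640/-1.576; half-tol=0.230, Σhalf²=0.522361
  +G: nom +28.100 → Σnom=-11.410; wc +0.380/-0.380 → slack +2.020/-1.956; half-tol=0.380, Σhalf²=0.666761
  +H: nom +33.500 → Σnom=22.090; wc +0.478/-0.330 → slack +2.498/-2.286; half-tol=0.404, Σhalf²=0.829977
  +I: nom +11.700 → Σnom=33.790; wc +0.300/-0.300 → slack +2.798/-2.586; half-tol=0.300, Σhalf²=0.919977
  -J: nom -36.470 → Σnom=-2.680; wc +0.449/-0.018 → slack +3.247/-2.604; half-tol=0.234, Σhalf²=0.974500
Nominal = -2.680. Worst-case = [-2.680 - 2.604, -2.680 + 3.247] = [-5.284, 0.567]. RSS = √0.974500 = 0.987.

nominal=-2.680 wc=[-5.284,0.567] rss=0.987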